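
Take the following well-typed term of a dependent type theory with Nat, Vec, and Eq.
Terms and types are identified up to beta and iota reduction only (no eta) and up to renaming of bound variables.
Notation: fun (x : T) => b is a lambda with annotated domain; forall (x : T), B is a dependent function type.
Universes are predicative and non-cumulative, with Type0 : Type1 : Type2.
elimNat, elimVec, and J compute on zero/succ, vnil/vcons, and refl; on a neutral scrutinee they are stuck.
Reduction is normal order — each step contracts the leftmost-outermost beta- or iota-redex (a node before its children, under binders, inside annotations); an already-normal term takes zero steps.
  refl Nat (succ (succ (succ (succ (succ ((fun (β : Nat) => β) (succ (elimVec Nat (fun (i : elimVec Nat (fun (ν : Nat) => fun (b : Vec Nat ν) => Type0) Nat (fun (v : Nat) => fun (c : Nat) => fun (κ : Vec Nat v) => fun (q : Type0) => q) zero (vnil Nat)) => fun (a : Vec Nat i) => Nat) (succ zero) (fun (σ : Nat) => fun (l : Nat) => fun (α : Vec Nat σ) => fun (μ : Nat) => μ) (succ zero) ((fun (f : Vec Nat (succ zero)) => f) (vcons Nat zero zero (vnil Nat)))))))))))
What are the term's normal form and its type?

resulting normal form:
  refl Nat (succ (succ (succ (succ (succ (succ (succ zero)))))))
type:
  Eq Nat (succ (succ (succ (succ (succ (succ (succ zero))))))) (succ (succ (succ (succ (succ (succ (succ zero)))))))
observation: 9 normal-order steps separate the term from its normal form.


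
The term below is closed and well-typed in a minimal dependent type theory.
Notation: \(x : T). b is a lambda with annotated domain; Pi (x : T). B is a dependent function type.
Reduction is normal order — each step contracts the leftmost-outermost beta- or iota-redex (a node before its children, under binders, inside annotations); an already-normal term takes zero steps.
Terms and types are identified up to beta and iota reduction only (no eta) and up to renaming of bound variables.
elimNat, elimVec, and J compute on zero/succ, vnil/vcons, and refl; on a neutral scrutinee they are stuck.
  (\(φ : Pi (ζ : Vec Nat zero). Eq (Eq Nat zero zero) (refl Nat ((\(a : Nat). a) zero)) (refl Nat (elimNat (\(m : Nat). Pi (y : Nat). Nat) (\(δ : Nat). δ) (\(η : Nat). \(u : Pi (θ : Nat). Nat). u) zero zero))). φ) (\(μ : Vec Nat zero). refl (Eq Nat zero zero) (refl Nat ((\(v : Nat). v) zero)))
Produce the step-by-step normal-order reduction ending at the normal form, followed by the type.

reduction (normal order):
  (\(φ : Pi (ζ : Vec Nat zero). Eq (Eq Nat zero zero) (refl Nat ((\(a : Nat). a) zero)) (refl Nat (elimNat (\(m : Nat). Pi (y : Nat). Nat) (\(δ : Nat). δ) (\(η : Nat). \(u : Pi (θ : Nat). Nat). u) zero zero))). φ) (\(μ : Vec Nat zero). refl (Eq Nat zero zero) (refl Nat ((\(v : Nat). v) zero)))
  ~> \(φ : Vec Nat zero). refl (Eq Nat zero zero) (refl Nat ((\(ζ : Nat). ζ) zero))
  ~> \(φ : Vec Nat zero). refl (Eq Nat zero zero) (refl Nat zero)
the term's type:
  Pi (φ : Vec Nat zero). Eq (Eq Nat zero zero) (refl Nat zero) (refl Nat zero)


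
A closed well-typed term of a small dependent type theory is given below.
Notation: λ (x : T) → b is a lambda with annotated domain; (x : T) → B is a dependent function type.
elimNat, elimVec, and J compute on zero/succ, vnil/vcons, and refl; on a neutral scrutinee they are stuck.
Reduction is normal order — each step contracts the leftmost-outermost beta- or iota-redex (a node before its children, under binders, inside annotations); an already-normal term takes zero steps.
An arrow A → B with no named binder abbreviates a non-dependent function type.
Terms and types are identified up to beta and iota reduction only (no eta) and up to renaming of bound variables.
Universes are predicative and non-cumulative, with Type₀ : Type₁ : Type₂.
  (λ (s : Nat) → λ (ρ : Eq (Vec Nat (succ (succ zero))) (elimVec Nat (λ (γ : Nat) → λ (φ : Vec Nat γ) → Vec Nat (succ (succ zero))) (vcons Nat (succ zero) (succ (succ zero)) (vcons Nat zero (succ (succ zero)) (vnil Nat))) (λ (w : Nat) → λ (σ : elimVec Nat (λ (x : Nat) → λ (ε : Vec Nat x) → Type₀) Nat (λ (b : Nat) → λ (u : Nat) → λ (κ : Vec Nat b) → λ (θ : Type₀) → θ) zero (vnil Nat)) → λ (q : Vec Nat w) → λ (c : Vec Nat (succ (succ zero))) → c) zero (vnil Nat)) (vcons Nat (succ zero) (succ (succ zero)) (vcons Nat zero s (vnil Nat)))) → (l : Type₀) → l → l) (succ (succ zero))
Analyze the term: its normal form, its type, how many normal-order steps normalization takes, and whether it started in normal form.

normal form:
  λ (s : Eq (Vec Nat (succ (succ zero))) (vcons Nat (succ zero) (succ (succ zero)) (vcons Nat zero (succ (succ zero)) (vnil Nat))) (vcons Nat (succ zero) (succ (succ zero)) (vcons Nat zero (succ (succ zero)) (vnil Nat)))) → (ρ : Type₀) → ρ → ρ
the term's type:
  Eq (Vec Nat (succ (succ zero))) (vcons Nat (succ zero) (succ (succ zero)) (vcons Nat zero (succ (succ zero)) (vnil Nat))) (vcons Nat (succ zero) (succ (succ zero)) (vcons Nat zero (succ (succ zero)) (vnil Nat))) → Type₁
normal-order step count: 2
already normal: no
first redex: a beta-redex


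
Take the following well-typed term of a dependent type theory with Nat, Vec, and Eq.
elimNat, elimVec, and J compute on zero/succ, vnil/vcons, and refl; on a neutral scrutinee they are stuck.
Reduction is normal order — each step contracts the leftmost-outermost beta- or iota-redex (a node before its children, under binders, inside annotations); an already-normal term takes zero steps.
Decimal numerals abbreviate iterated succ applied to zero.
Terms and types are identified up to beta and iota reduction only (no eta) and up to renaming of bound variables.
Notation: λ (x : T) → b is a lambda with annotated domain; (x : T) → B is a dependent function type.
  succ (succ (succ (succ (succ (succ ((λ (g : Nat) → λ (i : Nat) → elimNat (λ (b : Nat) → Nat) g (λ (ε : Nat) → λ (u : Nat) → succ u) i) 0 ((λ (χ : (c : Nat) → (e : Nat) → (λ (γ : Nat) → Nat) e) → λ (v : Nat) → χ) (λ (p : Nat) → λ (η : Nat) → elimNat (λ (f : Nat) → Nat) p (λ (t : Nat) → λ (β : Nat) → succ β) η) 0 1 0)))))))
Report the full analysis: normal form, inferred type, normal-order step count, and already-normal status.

reduced normal form:
  7
type:
  Nat
steps to reach normal form (normal order): 11
started in normal form: no
first contracted redex: a beta-redex


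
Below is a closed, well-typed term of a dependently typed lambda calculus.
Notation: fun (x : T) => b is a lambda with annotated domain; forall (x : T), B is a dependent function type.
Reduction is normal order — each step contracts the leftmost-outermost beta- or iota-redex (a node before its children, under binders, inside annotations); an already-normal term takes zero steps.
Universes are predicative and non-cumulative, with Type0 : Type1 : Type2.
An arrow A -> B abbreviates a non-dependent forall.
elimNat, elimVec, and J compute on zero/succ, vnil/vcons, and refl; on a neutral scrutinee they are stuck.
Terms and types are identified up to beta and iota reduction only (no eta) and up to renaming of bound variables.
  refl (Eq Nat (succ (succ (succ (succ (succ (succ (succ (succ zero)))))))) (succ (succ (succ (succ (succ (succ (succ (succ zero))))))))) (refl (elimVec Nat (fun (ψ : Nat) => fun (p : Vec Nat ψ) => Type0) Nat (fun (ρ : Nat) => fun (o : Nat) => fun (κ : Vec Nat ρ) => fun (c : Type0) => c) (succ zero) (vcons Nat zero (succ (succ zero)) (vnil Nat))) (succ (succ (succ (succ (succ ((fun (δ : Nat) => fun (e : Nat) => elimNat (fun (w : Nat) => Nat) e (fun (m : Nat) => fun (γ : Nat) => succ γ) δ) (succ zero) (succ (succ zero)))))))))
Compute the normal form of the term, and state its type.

resulting normal form:
  refl (Eq Nat (succ (succ (succ (succ (succ (succ (succ (succ zero)))))))) (succ (succ (succ (succ (succ (succ (succ (succ zero))))))))) (refl Nat (succ (succ (succ (succ (succ (succ (succ (succ zero)))))))))
the term's type:
  Eq (Eq Nat (succ (succ (succ (succ (succ (succ (succ (succ zero)))))))) (succ (succ (succ (succ (succ (succ (succ (succ zero))))))))) (refl Nat (succ (succ (succ (succ (succ (succ (succ (succ zero))))))))) (refl Nat (succ (succ (succ (succ (succ (succ (succ (succ zero)))))))))


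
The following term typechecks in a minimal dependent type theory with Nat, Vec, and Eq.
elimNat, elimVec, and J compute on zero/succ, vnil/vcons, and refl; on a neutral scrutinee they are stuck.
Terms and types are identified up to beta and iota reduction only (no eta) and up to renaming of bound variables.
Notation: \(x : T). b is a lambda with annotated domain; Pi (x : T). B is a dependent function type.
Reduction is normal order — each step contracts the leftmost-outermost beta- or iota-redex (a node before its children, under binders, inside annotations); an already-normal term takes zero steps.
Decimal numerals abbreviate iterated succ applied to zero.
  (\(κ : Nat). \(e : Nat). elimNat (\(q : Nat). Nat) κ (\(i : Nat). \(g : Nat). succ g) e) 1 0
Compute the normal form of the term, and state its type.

reduced normal form:
  1
type:
  Nat
observation: the term reaches its normal form after 3 normal-order steps.


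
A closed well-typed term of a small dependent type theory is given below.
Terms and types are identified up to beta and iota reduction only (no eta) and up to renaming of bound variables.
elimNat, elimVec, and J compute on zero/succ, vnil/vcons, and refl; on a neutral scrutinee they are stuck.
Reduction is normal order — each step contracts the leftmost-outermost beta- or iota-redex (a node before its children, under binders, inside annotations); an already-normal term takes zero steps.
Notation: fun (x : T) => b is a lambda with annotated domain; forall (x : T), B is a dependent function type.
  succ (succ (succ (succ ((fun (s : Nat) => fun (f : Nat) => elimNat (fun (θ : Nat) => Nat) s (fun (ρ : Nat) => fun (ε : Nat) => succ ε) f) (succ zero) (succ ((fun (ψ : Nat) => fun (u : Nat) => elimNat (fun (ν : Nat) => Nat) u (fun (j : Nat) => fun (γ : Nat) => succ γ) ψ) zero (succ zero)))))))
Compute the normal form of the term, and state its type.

reduced normal form:
  succ (succ (succ (succ (succ (succ (succ zero))))))
inferred type:
  Nat


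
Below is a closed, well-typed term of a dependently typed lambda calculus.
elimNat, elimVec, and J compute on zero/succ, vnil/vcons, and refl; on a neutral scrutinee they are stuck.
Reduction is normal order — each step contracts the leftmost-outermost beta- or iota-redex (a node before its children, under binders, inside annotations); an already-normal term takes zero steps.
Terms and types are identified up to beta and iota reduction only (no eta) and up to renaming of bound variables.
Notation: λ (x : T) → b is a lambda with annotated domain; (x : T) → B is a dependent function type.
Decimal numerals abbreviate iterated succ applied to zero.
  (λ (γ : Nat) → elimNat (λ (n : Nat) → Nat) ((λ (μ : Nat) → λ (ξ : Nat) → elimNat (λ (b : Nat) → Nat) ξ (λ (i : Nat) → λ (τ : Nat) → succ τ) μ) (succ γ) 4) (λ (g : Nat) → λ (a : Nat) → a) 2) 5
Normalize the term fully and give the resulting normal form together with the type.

normal form:
  10
inferred type:
  Nat


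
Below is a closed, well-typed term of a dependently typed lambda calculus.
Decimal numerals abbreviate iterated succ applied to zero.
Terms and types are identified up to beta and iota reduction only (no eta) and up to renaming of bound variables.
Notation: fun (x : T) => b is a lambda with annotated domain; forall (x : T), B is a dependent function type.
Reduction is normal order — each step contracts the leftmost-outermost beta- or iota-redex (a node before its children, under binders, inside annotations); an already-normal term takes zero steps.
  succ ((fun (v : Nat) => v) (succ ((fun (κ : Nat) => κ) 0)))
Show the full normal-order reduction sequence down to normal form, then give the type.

normal-order reduction sequence:
  succ ((fun (v : Nat) => v) (succ ((fun (κ : Nat) => κ) 0)))
  ~> succ (succ ((fun (v : Nat) => v) 0))
  ~> 2
the term's type:
  Nat


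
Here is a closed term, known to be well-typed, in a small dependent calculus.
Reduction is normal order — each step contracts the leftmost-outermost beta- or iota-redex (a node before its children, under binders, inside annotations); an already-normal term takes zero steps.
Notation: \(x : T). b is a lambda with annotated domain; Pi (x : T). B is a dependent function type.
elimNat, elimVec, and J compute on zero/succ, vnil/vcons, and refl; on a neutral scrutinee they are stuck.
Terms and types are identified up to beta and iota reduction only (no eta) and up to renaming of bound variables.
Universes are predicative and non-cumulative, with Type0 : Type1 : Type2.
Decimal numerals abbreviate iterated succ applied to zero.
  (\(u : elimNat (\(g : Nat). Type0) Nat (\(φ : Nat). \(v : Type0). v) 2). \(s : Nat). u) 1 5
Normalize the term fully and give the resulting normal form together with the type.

normal form:
  1
the term's type:
  Nat
observation: 2 normal-order steps normalize the term, beginning with a beta-redex.


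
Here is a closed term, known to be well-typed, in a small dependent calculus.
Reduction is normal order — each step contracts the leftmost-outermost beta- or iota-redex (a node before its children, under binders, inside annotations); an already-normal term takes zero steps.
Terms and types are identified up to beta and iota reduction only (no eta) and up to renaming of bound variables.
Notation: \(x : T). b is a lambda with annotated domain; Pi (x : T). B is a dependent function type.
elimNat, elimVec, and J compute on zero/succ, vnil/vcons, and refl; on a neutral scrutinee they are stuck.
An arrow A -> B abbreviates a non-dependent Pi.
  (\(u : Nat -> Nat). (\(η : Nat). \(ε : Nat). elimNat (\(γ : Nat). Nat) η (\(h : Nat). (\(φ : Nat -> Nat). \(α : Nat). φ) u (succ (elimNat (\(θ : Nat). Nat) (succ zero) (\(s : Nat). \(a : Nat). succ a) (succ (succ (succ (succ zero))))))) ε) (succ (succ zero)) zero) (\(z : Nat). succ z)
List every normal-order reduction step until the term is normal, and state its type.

reduction (normal order):
  (\(u : Nat -> Nat). (\(η : Nat). \(ε : Nat). elimNat (\(γ : Nat). Nat) η (\(h : Nat). (\(φ : Nat -> Nat). \(α : Nat). φ) u (succ (elimNat (\(θ : Nat). Nat) (succ zero) (\(s : Nat). \(a : Nat). succ a) (succ (succ (succ (succ zero))))))) ε) (succ (succ zero)) zero) (\(z : Nat). succ z)
  ~> (\(u : Nat). \(η : Nat). elimNat (\(ε : Nat). Nat) u (\(γ : Nat). (\(h : Nat -> Nat). \(φ : Nat). h) (\(α : Nat). succ α) (succ (elimNat (\(θ : Nat). Nat) (succ zero) (\(s : Nat). \(a : Nat). succ a) (succ (succ (succ (succ zero))))))) η) (succ (succ zero)) zero
  ~> (\(u : Nat). elimNat (\(η : Nat). Nat) (succ (succ zero)) (\(ε : Nat). (\(γ : Nat -> Nat). \(h : Nat). γ) (\(φ : Nat). succ φ) (succ (elimNat (\(α : Nat). Nat) (succ zero) (\(θ : Nat). \(s : Nat). succ s) (succ (succ (succ (succ zero))))))) u) zero
  ~> elimNat (\(u : Nat). Nat) (succ (succ zero)) (\(η : Nat). (\(ε : Nat -> Nat). \(γ : Nat). ε) (\(h : Nat). succ h) (succ (elimNat (\(φ : Nat). Nat) (succ zero) (\(α : Nat). \(θ : Nat). succ θ) (succ (succ (succ (succ zero))))))) zero
  ~> succ (succ zero)
the term's type:
  Nat


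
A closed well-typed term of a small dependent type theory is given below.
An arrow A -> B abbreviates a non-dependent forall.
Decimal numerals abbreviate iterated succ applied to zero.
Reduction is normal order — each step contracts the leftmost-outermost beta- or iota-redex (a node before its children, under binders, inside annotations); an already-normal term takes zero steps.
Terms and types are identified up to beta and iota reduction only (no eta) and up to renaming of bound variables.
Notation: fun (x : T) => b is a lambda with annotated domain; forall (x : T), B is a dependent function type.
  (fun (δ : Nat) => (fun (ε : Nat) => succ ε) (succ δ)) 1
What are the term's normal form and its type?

resulting normal form:
  3
inferred type:
  Nat
observation: the leftmost-outermost redex is a beta-redex, and normalization takes 2 steps.


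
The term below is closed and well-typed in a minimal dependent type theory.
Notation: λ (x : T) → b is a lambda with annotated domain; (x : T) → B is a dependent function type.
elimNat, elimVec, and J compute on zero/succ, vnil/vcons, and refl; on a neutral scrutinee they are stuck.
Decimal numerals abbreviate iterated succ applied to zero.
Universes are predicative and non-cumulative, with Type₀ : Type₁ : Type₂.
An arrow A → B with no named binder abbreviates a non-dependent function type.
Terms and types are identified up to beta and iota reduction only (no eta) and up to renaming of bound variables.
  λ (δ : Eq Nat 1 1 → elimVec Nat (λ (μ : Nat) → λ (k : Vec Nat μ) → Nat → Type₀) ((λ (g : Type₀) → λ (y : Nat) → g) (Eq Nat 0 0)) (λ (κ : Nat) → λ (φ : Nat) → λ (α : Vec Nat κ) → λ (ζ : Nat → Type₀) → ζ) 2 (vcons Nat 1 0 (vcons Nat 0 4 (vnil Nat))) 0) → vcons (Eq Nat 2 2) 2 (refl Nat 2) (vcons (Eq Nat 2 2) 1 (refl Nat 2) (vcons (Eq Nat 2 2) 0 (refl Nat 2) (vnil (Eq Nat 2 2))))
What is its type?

inferred type:
  (Eq Nat 1 1 → Eq Nat 0 0) → Vec (Eq Nat 2 2) 3


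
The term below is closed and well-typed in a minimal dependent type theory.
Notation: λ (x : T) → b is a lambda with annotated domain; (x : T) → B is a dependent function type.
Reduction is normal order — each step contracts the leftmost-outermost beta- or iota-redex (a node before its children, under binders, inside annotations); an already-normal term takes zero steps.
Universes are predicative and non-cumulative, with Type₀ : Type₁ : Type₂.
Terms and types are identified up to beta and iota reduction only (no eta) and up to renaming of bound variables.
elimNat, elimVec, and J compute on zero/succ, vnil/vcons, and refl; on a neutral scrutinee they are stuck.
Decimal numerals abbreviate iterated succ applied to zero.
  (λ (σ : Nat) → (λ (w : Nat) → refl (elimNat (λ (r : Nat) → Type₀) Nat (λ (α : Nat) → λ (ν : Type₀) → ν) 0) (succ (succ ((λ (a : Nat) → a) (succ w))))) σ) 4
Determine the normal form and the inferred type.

reduced normal form:
  refl Nat 7
type:
  Eq Nat 7 7


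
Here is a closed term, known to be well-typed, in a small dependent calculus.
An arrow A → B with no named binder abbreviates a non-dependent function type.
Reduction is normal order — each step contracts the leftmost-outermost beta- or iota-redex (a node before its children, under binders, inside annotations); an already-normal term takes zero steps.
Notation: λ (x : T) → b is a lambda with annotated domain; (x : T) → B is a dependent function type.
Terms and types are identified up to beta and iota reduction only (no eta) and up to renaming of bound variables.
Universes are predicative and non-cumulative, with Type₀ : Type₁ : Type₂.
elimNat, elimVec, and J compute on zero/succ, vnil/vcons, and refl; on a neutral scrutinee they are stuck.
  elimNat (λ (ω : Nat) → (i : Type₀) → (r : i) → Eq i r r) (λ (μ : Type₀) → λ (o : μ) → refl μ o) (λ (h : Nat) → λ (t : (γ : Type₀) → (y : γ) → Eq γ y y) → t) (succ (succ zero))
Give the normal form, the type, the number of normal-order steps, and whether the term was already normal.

reduced normal form:
  λ (ω : Type₀) → λ (i : ω) → refl ω i
the term's type:
  (ω : Type₀) → (i : ω) → Eq ω i i
reduction steps (normal order): 7
already normal: no
first contracted redex: an elimNat iota-redex


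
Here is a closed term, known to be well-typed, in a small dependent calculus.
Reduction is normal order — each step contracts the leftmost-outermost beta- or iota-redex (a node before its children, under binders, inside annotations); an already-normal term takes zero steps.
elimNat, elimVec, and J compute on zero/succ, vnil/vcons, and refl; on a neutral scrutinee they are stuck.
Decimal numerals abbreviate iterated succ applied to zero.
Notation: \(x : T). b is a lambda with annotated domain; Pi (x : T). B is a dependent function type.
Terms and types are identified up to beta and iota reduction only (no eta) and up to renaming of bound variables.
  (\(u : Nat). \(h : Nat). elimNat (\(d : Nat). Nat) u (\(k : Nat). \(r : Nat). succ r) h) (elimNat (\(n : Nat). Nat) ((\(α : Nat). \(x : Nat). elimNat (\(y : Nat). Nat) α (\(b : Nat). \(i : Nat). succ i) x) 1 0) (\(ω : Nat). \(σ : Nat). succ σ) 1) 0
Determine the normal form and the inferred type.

resulting normal form:
  2
the term's type:
  Nat


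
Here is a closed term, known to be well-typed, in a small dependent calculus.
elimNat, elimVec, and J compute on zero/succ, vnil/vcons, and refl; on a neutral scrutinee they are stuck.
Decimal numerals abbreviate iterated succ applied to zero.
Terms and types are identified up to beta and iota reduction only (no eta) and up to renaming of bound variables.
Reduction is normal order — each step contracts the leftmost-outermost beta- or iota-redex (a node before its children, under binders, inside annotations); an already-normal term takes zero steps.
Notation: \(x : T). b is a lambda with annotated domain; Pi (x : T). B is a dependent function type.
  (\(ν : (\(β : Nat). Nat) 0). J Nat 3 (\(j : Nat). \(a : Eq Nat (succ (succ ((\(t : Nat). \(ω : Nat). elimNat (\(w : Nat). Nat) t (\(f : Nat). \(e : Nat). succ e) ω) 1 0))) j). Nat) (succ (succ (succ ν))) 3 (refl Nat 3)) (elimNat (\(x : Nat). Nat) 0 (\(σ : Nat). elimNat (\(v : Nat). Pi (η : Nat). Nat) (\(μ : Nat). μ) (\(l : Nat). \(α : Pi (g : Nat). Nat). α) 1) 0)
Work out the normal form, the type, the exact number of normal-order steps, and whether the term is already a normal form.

reduced normal form:
  3
the term's type:
  Nat
normal-order step count: 3
term was already normal: no
first redex: a beta-redex


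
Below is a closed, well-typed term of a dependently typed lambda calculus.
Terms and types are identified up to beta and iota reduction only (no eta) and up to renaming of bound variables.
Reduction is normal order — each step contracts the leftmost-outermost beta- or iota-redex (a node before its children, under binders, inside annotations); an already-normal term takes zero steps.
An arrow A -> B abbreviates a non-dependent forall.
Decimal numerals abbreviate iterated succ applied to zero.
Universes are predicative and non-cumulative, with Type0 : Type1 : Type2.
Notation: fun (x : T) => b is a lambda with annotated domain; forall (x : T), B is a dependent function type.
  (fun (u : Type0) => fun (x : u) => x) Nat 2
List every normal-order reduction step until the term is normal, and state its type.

reduction (normal order):
  (fun (u : Type0) => fun (x : u) => x) Nat 2
  ~> (fun (u : Nat) => u) 2
  ~> 2
type:
  Nat


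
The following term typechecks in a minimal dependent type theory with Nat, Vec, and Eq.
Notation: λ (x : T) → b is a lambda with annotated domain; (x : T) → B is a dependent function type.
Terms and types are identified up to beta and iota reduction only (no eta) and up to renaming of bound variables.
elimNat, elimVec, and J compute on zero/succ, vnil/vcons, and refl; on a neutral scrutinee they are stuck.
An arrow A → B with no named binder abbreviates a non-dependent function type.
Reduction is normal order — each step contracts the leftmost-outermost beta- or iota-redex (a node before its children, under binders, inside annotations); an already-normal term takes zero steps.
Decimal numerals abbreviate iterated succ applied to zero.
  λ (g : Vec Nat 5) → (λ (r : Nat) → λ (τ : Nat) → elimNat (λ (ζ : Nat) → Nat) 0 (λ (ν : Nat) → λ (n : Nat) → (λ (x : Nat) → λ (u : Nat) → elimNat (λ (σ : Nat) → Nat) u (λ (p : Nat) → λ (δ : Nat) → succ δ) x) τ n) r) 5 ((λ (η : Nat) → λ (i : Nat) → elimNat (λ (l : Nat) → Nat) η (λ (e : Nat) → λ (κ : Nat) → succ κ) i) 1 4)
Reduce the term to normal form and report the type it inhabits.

reduced normal form:
  λ (g : Vec Nat 5) → 25
inferred type:
  Vec Nat 5 → Nat


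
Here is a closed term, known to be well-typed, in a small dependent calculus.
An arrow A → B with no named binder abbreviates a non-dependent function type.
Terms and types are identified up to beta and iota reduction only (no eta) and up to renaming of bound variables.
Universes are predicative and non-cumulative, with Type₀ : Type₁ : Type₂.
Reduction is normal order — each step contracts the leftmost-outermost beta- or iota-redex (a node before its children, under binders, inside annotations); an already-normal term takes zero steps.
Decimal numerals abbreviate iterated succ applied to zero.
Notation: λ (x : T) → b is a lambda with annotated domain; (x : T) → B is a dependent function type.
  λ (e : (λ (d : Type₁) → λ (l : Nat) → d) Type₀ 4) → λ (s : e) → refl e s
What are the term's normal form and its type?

reduced normal form:
  λ (e : Type₀) → λ (d : e) → refl e d
inferred type:
  (e : Type₀) → (d : e) → Eq e d d


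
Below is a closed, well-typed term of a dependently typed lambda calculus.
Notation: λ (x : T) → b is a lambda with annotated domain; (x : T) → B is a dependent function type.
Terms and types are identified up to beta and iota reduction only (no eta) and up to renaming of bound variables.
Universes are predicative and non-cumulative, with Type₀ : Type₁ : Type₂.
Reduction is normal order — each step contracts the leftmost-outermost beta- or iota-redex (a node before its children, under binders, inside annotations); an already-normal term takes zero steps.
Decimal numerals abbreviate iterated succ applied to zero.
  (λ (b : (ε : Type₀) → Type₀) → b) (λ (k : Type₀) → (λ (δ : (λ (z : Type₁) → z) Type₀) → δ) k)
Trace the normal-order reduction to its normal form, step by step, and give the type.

normal-order reduction sequence:
  (λ (b : (ε : Type₀) → Type₀) → b) (λ (k : Type₀) → (λ (δ : (λ (z : Type₁) → z) Type₀) → δ) k)
  ~> λ (b : Type₀) → (λ (ε : (λ (k : Type₁) → k) Type₀) → ε) b
  ~> λ (b : Type₀) → b
inferred type:
  (b : Type₀) → Type₀


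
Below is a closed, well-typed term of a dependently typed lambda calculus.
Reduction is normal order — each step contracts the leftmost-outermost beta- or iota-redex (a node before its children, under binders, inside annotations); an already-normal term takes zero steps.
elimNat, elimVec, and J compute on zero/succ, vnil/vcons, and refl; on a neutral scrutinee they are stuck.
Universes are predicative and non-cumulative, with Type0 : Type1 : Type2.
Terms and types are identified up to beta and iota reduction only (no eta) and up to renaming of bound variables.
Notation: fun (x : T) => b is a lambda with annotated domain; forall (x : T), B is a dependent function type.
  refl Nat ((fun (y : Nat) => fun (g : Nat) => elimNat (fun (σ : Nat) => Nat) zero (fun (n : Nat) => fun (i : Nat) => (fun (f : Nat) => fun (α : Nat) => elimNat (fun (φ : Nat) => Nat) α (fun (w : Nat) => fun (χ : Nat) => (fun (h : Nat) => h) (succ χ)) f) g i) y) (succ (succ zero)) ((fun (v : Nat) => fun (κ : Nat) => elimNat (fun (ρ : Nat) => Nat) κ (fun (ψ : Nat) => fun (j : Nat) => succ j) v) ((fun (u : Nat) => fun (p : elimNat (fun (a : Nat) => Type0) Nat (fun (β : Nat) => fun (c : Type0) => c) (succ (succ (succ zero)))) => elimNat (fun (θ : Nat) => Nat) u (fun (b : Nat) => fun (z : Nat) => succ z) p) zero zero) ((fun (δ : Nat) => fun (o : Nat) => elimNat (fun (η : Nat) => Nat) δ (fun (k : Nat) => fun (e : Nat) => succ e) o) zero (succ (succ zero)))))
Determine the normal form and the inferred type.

reduced normal form:
  refl Nat (succ (succ (succ (succ zero))))
inferred type:
  Eq Nat (succ (succ (succ (succ zero)))) (succ (succ (succ (succ zero))))
observation: normalization takes exactly 59 steps under the normal-order strategy.


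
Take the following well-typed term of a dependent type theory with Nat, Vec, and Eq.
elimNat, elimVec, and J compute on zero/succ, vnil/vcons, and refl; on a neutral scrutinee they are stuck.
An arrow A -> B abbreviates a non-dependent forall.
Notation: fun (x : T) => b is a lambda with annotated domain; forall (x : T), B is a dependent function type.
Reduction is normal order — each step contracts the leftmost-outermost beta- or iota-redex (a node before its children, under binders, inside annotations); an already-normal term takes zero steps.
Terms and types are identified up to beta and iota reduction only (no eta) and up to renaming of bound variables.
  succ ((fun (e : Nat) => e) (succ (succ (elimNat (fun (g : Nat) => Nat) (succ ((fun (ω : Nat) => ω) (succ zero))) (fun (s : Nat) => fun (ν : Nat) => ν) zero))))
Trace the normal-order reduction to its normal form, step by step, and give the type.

normal-order reduction sequence:
  succ ((fun (e : Nat) => e) (succ (succ (elimNat (fun (g : Nat) => Nat) (succ ((fun (ω : Nat) => ω) (succ zero))) (fun (s : Nat) => fun (ν : Nat) => ν) zero))))
  ~> succ (succ (succ (elimNat (fun (e : Nat) => Nat) (succ ((fun (g : Nat) => g) (succ zero))) (fun (ω : Nat) => fun (s : Nat) => s) zero)))
  ~> succ (succ (succ (succ ((fun (e : Nat) => e) (succ zero)))))
  ~> succ (succ (succ (succ (succ zero))))
the term's type:
  Nat


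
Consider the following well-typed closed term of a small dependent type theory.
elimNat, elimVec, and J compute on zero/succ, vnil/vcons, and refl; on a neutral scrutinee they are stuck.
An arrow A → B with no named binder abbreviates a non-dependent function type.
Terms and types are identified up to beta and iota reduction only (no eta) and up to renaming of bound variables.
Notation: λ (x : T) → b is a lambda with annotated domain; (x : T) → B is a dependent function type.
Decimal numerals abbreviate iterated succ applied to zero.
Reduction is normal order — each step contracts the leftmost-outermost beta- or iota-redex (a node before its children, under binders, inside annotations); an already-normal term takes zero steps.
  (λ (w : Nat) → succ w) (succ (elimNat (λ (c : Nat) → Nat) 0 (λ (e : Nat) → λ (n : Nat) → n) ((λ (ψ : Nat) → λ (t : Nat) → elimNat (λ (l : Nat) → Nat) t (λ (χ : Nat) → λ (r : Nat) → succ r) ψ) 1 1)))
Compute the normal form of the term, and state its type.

normal form:
  2
type:
  Nat


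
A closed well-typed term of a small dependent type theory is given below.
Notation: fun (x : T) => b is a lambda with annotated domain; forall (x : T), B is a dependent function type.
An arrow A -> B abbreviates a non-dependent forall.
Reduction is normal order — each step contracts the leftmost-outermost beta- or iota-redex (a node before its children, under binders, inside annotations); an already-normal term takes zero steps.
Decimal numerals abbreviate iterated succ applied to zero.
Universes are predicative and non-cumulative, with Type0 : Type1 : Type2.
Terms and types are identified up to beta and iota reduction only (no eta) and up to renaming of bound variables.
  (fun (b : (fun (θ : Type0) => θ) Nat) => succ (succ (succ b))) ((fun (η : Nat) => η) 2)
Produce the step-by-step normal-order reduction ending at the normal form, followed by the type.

normal-order reduction:
  (fun (b : (fun (θ : Type0) => θ) Nat) => succ (succ (succ b))) ((fun (η : Nat) => η) 2)
  ~> succ (succ (succ ((fun (b : Nat) => b) 2)))
  ~> 5
the term's type:
  Nat


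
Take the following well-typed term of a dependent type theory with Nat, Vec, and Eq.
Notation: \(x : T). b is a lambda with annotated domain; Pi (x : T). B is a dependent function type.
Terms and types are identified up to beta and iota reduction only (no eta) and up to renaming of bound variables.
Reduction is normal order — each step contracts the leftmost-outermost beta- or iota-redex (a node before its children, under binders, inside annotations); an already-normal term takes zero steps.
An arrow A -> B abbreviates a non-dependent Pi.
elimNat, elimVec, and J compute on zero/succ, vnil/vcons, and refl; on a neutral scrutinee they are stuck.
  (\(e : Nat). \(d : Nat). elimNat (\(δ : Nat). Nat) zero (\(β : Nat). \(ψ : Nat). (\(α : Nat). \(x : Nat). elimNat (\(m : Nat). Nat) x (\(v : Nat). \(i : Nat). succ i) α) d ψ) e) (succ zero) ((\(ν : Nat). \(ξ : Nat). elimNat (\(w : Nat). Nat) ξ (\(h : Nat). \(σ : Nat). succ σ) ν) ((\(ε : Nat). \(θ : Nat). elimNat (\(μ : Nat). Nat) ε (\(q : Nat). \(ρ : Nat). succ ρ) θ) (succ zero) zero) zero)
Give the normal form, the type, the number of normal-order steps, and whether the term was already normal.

normal form:
  succ zero
inferred type:
  Nat
reduction steps (normal order): 21
already normal: no
first redex: a beta-redex


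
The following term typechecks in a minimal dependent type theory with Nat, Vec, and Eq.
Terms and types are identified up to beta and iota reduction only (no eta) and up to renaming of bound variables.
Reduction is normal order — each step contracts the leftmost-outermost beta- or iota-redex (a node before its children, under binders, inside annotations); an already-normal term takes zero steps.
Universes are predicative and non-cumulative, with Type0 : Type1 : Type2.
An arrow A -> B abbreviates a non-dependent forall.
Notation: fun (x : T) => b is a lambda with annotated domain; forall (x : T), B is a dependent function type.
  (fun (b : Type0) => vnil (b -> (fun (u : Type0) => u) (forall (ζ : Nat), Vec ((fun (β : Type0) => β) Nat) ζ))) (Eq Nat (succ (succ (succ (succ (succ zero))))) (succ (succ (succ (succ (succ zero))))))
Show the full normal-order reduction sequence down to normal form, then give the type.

normal-order reduction:
  (fun (b : Type0) => vnil (b -> (fun (u : Type0) => u) (forall (ζ : Nat), Vec ((fun (β : Type0) => β) Nat) ζ))) (Eq Nat (succ (succ (succ (succ (succ zero))))) (succ (succ (succ (succ (succ zero))))))
  ~> vnil (Eq Nat (succ (succ (succ (succ (succ zero))))) (succ (succ (succ (succ (succ zero))))) -> (fun (b : Type0) => b) (forall (u : Nat), Vec ((fun (ζ : Type0) => ζ) Nat) u))
  ~> vnil (Eq Nat (succ (succ (succ (succ (succ zero))))) (succ (succ (succ (succ (succ zero))))) -> forall (b : Nat), Vec ((fun (u : Type0) => u) Nat) b)
  ~> vnil (Eq Nat (succ (succ (succ (succ (succ zero))))) (succ (succ (succ (succ (succ zero))))) -> forall (b : Nat), Vec Nat b)
the term's type:
  Vec (Eq Nat (succ (succ (succ (succ (succ zero))))) (succ (succ (succ (succ (succ zero))))) -> forall (b : Nat), Vec Nat b) zero


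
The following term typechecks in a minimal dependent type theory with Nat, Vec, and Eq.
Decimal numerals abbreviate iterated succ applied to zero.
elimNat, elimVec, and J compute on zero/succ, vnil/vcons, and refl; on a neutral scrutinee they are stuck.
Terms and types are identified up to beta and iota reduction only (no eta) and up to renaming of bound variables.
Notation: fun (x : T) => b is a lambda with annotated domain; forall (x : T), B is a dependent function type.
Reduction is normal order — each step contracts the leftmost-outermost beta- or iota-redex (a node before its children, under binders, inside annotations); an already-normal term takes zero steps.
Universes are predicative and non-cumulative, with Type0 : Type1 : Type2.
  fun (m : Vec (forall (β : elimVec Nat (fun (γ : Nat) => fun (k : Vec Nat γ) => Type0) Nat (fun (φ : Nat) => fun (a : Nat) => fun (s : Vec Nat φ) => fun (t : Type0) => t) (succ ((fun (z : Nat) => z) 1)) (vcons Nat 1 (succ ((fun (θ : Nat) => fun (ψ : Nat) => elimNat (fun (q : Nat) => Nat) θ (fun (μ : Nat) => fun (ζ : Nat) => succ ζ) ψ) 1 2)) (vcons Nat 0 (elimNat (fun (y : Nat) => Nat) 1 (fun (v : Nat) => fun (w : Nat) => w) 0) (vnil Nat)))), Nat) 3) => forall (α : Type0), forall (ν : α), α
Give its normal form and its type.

resulting normal form:
  fun (m : Vec (forall (β : Nat), Nat) 3) => forall (γ : Type0), forall (k : γ), γ
the term's type:
  forall (m : Vec (forall (β : Nat), Nat) 3), Type1
observation: 11 normal-order steps normalize the term, beginning with an elimVec iota-redex.


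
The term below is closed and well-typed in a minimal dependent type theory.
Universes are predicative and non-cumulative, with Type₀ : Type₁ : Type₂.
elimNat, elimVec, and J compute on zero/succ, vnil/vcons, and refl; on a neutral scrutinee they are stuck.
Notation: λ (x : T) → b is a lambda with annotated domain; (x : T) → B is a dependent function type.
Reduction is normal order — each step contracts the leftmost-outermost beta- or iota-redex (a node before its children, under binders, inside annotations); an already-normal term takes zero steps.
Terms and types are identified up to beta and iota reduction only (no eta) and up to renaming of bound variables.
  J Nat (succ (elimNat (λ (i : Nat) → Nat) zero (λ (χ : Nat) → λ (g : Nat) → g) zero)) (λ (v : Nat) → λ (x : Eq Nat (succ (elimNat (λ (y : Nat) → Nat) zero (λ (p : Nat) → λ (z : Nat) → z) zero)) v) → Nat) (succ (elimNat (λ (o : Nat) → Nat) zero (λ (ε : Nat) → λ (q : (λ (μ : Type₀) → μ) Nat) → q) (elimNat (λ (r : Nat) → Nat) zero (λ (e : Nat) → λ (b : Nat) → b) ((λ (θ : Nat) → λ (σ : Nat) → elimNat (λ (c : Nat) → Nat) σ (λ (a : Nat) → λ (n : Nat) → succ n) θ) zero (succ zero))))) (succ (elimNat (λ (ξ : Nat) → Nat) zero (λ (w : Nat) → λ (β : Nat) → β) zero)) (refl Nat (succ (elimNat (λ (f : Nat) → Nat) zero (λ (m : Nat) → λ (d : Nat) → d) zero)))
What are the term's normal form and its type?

resulting normal form:
  succ zero
type:
  Nat
observation: 10 normal-order steps separate the term from its normal form.


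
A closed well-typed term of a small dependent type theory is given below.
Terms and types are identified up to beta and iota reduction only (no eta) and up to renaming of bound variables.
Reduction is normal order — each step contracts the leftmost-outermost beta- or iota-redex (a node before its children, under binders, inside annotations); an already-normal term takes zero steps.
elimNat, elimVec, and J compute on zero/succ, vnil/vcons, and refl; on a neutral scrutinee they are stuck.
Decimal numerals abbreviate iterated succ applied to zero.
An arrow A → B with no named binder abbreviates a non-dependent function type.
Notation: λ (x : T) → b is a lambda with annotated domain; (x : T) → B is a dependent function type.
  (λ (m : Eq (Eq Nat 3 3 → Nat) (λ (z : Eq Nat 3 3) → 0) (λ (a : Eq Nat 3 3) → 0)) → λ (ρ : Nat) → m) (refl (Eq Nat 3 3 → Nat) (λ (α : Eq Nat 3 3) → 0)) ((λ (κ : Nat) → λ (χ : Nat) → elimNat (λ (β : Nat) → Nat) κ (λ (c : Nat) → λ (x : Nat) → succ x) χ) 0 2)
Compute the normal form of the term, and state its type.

normal form:
  refl (Eq Nat 3 3 → Nat) (λ (m : Eq Nat 3 3) → 0)
the term's type:
  Eq (Eq Nat 3 3 → Nat) (λ (m : Eq Nat 3 3) → 0) (λ (z : Eq Nat 3 3) → 0)
observation: the first redex contracted is a beta-redex; the normal form is reached in 2 normal-order steps.


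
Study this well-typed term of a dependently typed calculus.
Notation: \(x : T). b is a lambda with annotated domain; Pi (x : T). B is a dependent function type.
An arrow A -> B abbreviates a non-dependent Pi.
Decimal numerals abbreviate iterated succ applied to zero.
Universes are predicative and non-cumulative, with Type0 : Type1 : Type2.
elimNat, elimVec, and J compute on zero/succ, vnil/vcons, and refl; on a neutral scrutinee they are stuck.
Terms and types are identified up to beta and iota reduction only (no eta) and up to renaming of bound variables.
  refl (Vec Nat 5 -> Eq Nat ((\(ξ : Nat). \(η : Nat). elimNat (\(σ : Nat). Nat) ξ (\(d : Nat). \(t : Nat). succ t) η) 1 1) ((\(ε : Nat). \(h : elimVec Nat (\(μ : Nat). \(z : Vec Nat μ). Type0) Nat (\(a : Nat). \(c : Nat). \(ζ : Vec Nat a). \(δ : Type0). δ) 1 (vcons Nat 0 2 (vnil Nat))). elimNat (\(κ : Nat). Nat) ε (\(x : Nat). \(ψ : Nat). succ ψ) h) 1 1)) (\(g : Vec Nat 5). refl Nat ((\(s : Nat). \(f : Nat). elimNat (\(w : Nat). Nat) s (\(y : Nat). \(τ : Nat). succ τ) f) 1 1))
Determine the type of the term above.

type:
  Eq (Vec Nat 5 -> Eq Nat 2 2) (\(ξ : Vec Nat 5). refl Nat 2) (\(η : Vec Nat 5). refl Nat 2)
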